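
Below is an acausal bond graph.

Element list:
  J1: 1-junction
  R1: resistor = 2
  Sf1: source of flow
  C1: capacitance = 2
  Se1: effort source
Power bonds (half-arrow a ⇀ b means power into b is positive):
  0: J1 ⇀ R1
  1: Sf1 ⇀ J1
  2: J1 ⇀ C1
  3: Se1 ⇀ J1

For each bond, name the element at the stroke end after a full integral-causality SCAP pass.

β0 stroke at J1
β1 stroke at Sf1
β2 stroke at J1
β3 stroke at J1

#1 →Sf1  (Sf1 fixes flow; stroke at Sf1)
#3 →J1  (Se1 fixes effort; stroke away)
#0 →J1  (common-f at J1 fixed by 1)
#2 →J1  (J1: bond 1 brought flow, rest push out)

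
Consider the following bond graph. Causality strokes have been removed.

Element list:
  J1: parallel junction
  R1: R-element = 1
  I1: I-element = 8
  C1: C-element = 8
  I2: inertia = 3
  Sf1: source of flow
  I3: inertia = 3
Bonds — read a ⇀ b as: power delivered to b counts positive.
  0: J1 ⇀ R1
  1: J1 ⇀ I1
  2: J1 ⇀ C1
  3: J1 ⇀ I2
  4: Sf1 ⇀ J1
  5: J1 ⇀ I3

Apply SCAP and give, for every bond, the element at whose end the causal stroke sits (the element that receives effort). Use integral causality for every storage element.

bond 0 stroke at R1
bond 1 stroke at I1
bond 2 stroke at J1
bond 3 stroke at I2
bond 4 stroke at Sf1
bond 5 stroke at I3

#4 |Sf1  (Sf1 fixes flow; stroke at Sf1)
#1 |I1  (I1 integral (f out))
#2 |J1  (C1 outputs effort q/C1)
#0 |R1  (0-jn J1 has e-setter on 2)
#3 |I2  (J1 effort already set via bond 2)
#5 |I3  (common-e at J1 fixed by 2)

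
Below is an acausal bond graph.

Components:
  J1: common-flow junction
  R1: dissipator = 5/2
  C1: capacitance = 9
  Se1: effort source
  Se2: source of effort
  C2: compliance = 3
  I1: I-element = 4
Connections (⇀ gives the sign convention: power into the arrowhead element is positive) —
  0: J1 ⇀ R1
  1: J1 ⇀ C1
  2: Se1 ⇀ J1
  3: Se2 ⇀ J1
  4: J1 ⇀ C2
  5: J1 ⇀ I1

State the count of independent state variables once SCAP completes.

3  (C1, C2, I1 all integral)

β2 →J1  (source Se1 imposes e)
β3 →J1  (Se2 (Se) sets effort on bond)
β1 →J1  (C1 outputs effort q/C1)
β4 →J1  (C2: C, integral causality)
β5 →I1  (I1 outputs flow p/I1)
β0 →J1  (J1 flow already set via bond 5)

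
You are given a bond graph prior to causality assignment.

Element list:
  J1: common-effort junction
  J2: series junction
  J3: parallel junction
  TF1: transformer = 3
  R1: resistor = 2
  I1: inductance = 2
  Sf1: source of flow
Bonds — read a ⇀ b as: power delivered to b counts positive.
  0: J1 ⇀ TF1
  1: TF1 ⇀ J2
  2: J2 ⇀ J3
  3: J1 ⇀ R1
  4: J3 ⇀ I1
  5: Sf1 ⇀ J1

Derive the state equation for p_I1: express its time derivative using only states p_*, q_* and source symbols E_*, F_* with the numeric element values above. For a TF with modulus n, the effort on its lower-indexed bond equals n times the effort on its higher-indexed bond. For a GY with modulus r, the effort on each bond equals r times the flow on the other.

dp_I1/dt = 2*F_Sf1/3 - p_I1/9

β5 stroke→Sf1  (source Sf1 imposes f)
β4 stroke→I1  (I1 outputs flow p/I1)
β2 stroke→J3  (J3 needs exactly one e-in)
β1 stroke→J2  (J2: bond 2 brought flow, rest push out)
β0 stroke→TF1  (through TF1, causality passes straight; one stroke at TF1)
β3 stroke→J1  (closing 0-jn rule on J1)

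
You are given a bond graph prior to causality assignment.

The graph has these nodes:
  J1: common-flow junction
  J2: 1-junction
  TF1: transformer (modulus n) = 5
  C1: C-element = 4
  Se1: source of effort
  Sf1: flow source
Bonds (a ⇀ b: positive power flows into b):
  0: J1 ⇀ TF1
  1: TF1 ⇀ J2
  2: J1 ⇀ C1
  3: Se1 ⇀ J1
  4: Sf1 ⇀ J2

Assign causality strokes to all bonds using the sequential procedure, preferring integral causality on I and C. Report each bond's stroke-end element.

b3 |J1  (source Se1 imposes e)
b4 |Sf1  (Sf1: flow source, stroke at near end)
b1 |J2  (common-f at J2 fixed by 4)
b0 |TF1  (TF1: transformer flips bond 1)
b2 |J1  (1-jn J1 has f-setter on 0)

bond 0 stroke at TF1
bond 1 stroke at J2
bond 2 stroke at J1
bond 3 stroke at J1
bond 4 stroke at Sf1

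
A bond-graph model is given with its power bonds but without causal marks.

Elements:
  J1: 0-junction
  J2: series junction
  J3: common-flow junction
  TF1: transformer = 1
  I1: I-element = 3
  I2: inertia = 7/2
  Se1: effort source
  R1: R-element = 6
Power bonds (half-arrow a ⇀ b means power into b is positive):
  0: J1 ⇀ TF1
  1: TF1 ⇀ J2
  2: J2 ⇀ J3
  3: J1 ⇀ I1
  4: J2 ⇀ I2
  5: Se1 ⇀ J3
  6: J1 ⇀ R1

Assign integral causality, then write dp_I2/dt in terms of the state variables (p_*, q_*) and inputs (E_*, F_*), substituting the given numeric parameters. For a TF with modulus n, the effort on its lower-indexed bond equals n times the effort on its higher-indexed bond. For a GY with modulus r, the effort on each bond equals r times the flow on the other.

#5 →J3  (Se1: effort source, stroke at far end)
#2 →J2  (J3: last free bond brings flow in)
#3 →I1  (prefer integral on I1)
#4 →I2  (prefer integral on I2)
#1 →J2  (common-f at J2 fixed by 4)
#0 →TF1  (TF TF1: opposite of bond 1)
#6 →J1  (only one effort-in slot at J1)

dp_I2/dt = E_Se1 - 2*p_I1 - 12*p_I2/7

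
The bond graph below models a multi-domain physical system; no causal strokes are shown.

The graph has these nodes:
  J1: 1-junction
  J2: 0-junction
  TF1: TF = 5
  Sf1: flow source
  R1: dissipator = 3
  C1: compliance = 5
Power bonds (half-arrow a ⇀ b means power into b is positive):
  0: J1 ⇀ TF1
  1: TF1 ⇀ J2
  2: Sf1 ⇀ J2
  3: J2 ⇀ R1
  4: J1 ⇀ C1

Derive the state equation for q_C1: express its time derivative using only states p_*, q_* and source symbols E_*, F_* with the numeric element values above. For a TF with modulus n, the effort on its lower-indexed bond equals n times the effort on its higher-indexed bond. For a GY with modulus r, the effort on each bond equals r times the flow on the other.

bond 2 →Sf1  (Sf1: flow source, stroke at near end)
bond 4 →J1  (C1 integral (e out))
bond 0 →TF1  (closing 1-jn rule on J1)
bond 1 →J2  (TF TF1: opposite of bond 0)
bond 3 →R1  (J2 effort already set via bond 1)

dq_C1/dt = -F_Sf1/5 - q_C1/375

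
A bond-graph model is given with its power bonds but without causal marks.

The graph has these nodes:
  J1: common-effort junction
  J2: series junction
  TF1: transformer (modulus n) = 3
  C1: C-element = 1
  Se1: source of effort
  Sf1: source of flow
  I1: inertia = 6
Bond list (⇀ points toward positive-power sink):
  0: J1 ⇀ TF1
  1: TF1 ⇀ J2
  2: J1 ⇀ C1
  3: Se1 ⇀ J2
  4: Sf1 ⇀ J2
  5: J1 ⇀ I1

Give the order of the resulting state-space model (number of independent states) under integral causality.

#3 →J2  (Se1 (Se) sets effort on bond)
#4 →Sf1  (Sf1: flow source, stroke at near end)
#1 →J2  (common-f at J2 fixed by 4)
#0 →TF1  (TF1 one-in-one-out from 1)
#2 →J1  (C1 outputs effort q/C1)
#5 →I1  (J1: bond 2 brought effort, rest push out)

2  (C1, I1 all integral)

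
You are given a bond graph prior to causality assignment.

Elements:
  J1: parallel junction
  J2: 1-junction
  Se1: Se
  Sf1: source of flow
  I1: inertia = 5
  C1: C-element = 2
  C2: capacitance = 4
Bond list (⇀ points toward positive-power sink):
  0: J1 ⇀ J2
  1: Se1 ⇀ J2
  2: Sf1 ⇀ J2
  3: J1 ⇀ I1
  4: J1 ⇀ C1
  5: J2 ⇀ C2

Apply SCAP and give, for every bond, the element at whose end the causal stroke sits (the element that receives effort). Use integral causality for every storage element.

bond 0 stroke at J2
bond 1 stroke at J2
bond 2 stroke at Sf1
bond 3 stroke at I1
bond 4 stroke at J1
bond 5 stroke at J2

#1 stroke at J2  (Se1 fixes effort; stroke away)
#2 stroke at Sf1  (source Sf1 imposes f)
#0 stroke at J2  (common-f at J2 fixed by 2)
#5 stroke at J2  (common-f at J2 fixed by 2)
#3 stroke at I1  (I1 outputs flow p/I1)
#4 stroke at J1  (only one effort-in slot at J1)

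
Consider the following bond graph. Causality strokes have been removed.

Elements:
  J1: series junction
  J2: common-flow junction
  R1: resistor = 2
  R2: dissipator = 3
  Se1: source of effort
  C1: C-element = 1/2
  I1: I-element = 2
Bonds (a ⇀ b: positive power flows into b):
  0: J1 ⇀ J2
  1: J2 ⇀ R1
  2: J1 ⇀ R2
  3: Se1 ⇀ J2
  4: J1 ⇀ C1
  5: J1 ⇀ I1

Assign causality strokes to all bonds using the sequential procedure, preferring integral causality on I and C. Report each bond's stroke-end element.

bond 0 →J1
bond 1 →J2
bond 2 →J1
bond 3 →J2
bond 4 →J1
bond 5 →I1

bond 3 →J2  (Se1 (Se) sets effort on bond)
bond 4 →J1  (C1 outputs effort q/C1)
bond 5 →I1  (I1 integral (f out))
bond 0 →J1  (J1: bond 5 brought flow, rest push out)
bond 2 →J1  (1-jn J1 has f-setter on 5)
bond 1 →J2  (common-f at J2 fixed by 0)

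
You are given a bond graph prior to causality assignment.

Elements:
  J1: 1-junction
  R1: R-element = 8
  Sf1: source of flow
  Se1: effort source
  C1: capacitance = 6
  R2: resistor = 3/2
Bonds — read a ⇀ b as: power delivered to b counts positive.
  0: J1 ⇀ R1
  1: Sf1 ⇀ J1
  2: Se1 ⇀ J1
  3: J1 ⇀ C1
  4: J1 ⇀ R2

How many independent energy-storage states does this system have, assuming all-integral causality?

β1 →Sf1  (Sf1 (Sf) sets flow on bond)
β2 →J1  (Se1: effort source, stroke at far end)
β0 →J1  (J1: bond 1 brought flow, rest push out)
β3 →J1  (1-jn J1 has f-setter on 1)
β4 →J1  (common-f at J1 fixed by 1)

1  (C1 all integral)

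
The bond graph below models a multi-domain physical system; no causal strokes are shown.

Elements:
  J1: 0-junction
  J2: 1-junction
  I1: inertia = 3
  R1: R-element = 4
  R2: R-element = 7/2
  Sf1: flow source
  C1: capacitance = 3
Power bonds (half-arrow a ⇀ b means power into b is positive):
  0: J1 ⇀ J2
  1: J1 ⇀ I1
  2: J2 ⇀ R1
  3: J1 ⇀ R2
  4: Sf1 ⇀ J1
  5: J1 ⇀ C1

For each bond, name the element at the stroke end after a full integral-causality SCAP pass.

b4 →Sf1  (Sf1: flow source, stroke at near end)
b1 →I1  (I1: I, integral causality)
b5 →J1  (prefer integral on C1)
b0 →J2  (J1 effort already set via bond 5)
b3 →R2  (common-e at J1 fixed by 5)
b2 →R1  (J2: last free bond brings flow in)

b0 stroke at J2
b1 stroke at I1
b2 stroke at R1
b3 stroke at R2
b4 stroke at Sf1
b5 stroke at J1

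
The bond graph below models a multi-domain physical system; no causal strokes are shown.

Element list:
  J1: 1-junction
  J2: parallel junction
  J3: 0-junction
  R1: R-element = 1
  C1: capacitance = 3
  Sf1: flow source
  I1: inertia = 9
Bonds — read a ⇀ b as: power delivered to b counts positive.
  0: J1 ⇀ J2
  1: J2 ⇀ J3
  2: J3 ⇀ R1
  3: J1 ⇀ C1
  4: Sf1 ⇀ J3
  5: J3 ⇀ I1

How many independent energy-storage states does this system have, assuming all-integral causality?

2  (C1, I1 all integral)

#4 stroke→Sf1  (Sf1 fixes flow; stroke at Sf1)
#3 stroke→J1  (C1 outputs effort q/C1)
#0 stroke→J2  (J1: last free bond brings flow in)
#1 stroke→J3  (common-e at J2 fixed by 0)
#2 stroke→R1  (common-e at J3 fixed by 1)
#5 stroke→I1  (common-e at J3 fixed by 1)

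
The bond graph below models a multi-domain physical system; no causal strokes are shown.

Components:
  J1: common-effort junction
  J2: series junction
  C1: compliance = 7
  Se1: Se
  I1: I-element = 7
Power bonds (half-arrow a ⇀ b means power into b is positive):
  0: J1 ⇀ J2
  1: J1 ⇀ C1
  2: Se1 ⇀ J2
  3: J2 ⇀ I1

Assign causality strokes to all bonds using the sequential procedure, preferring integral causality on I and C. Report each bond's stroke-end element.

b2 stroke at J2  (Se1 fixes effort; stroke away)
b1 stroke at J1  (prefer integral on C1)
b0 stroke at J2  (common-e at J1 fixed by 1)
b3 stroke at I1  (J2 needs exactly one f-in)

β0 →J2
β1 →J1
β2 →J2
β3 →I1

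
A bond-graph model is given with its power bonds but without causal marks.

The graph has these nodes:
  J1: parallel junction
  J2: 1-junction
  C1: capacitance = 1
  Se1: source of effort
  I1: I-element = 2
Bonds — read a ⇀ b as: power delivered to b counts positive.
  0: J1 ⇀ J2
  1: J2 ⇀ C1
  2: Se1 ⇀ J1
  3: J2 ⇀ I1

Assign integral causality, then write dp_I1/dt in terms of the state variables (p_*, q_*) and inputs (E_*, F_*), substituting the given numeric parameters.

dp_I1/dt = E_Se1 - q_C1

#2 →J1  (source Se1 imposes e)
#0 →J2  (0-jn J1 has e-setter on 2)
#1 →J2  (C1: C, integral causality)
#3 →I1  (J2: last free bond brings flow in)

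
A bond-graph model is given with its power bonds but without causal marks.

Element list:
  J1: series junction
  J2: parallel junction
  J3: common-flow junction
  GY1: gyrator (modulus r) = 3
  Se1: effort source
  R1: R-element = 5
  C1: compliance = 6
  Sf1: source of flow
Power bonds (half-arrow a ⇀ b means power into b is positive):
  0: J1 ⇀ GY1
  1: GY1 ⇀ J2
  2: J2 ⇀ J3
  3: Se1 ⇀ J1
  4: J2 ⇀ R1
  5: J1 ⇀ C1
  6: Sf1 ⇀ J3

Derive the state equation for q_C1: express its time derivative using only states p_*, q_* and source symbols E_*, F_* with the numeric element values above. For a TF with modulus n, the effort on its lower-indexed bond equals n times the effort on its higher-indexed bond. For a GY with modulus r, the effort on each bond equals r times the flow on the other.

dq_C1/dt = 5*E_Se1/9 - 5*F_Sf1/3 - 5*q_C1/54

b3 stroke→J1  (source Se1 imposes e)
b6 stroke→Sf1  (Sf1: flow source, stroke at near end)
b2 stroke→J3  (1-jn J3 has f-setter on 6)
b5 stroke→J1  (prefer integral on C1)
b0 stroke→GY1  (closing 1-jn rule on J1)
b1 stroke→GY1  (GY1 both-in/both-out from 0)
b4 stroke→J2  (J2 needs exactly one e-in)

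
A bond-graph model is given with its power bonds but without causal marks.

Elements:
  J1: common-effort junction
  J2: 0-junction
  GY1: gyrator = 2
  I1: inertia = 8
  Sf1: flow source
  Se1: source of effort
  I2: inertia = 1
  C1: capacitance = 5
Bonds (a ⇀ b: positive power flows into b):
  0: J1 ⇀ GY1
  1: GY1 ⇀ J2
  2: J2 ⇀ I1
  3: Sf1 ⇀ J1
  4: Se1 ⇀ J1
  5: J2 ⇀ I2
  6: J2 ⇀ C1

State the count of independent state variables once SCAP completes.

β3 |Sf1  (Sf1 (Sf) sets flow on bond)
β4 |J1  (Se1 (Se) sets effort on bond)
β0 |GY1  (common-e at J1 fixed by 4)
β1 |GY1  (through GY1, causality inverts; strokes same side of GY1)
β2 |I1  (I1: I, integral causality)
β5 |I2  (I2: I, integral causality)
β6 |J2  (J2: last free bond brings effort in)

3  (C1, I1, I2 all integral)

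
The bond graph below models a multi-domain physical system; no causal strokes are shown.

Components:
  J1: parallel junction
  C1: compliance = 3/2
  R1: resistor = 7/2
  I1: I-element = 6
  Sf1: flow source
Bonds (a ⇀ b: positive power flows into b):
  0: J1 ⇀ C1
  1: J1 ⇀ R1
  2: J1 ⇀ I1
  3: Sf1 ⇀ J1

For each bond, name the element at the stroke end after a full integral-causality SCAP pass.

#0 stroke at J1
#1 stroke at R1
#2 stroke at I1
#3 stroke at Sf1

bond 3 →Sf1  (source Sf1 imposes f)
bond 0 →J1  (C1: C, integral causality)
bond 1 →R1  (J1: bond 0 brought effort, rest push out)
bond 2 →I1  (J1: bond 0 brought effort, rest push out)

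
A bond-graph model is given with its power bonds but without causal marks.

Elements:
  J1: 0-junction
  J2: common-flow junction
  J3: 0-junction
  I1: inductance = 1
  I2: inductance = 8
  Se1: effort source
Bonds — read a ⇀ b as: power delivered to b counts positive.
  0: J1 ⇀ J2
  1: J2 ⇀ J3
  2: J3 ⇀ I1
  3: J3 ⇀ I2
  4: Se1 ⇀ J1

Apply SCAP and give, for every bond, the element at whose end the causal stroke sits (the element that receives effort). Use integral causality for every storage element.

b4 stroke→J1  (Se1 (Se) sets effort on bond)
b0 stroke→J2  (0-jn J1 has e-setter on 4)
b1 stroke→J3  (only one flow-in slot at J2)
b2 stroke→I1  (J3 effort already set via bond 1)
b3 stroke→I2  (J3: bond 1 brought effort, rest push out)

b0 →J2
b1 →J3
b2 →I1
b3 →I2
b4 →J1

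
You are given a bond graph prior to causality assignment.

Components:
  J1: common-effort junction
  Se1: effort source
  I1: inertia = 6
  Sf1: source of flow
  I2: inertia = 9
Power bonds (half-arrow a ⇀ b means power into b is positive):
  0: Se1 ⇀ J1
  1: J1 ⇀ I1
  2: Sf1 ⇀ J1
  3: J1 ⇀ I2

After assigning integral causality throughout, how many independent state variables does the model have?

2  (I1, I2 all integral)

b0 stroke→J1  (Se1: effort source, stroke at far end)
b2 stroke→Sf1  (Sf1: flow source, stroke at near end)
b1 stroke→I1  (J1 effort already set via bond 0)
b3 stroke→I2  (0-jn J1 has e-setter on 0)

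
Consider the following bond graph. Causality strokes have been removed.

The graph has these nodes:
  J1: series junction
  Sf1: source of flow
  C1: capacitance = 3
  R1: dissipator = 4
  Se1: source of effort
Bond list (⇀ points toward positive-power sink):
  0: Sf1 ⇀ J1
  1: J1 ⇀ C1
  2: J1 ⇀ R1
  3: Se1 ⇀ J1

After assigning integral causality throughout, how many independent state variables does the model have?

bond 0 |Sf1  (Sf1: flow source, stroke at near end)
bond 3 |J1  (source Se1 imposes e)
bond 1 |J1  (1-jn J1 has f-setter on 0)
bond 2 |J1  (1-jn J1 has f-setter on 0)

1  (C1 all integral)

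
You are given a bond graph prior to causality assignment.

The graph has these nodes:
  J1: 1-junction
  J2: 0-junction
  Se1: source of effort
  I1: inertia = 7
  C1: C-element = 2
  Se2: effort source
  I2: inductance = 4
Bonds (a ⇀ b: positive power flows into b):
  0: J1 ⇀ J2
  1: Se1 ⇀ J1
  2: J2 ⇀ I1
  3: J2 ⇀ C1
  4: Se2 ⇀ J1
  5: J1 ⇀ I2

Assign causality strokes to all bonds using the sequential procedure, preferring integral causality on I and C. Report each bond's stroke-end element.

β1 |J1  (Se1: effort source, stroke at far end)
β4 |J1  (Se2: effort source, stroke at far end)
β2 |I1  (I1: I, integral causality)
β3 |J2  (C1 outputs effort q/C1)
β0 |J1  (J2: bond 3 brought effort, rest push out)
β5 |I2  (J1: last free bond brings flow in)

bond 0 stroke→J1
bond 1 stroke→J1
bond 2 stroke→I1
bond 3 stroke→J2
bond 4 stroke→J1
bond 5 stroke→I2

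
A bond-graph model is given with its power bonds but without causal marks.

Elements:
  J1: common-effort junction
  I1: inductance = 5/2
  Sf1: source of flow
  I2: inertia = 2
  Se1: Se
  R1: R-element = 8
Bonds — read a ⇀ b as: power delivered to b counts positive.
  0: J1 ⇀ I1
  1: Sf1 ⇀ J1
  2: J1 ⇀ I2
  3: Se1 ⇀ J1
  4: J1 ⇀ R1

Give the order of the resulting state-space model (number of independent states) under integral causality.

b1 stroke→Sf1  (Sf1 (Sf) sets flow on bond)
b3 stroke→J1  (Se1 (Se) sets effort on bond)
b0 stroke→I1  (J1 effort already set via bond 3)
b2 stroke→I2  (0-jn J1 has e-setter on 3)
b4 stroke→R1  (J1 effort already set via bond 3)

2  (I1, I2 all integral)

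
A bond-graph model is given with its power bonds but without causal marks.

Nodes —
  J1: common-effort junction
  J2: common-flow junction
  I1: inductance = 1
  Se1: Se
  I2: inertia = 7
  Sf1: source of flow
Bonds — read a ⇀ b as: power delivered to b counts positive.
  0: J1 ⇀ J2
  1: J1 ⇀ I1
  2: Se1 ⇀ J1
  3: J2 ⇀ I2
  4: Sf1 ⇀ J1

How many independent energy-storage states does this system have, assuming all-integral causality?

β2 stroke at J1  (Se1 (Se) sets effort on bond)
β4 stroke at Sf1  (Sf1 fixes flow; stroke at Sf1)
β0 stroke at J2  (J1 effort already set via bond 2)
β1 stroke at I1  (J1 effort already set via bond 2)
β3 stroke at I2  (J2: last free bond brings flow in)

2  (I1, I2 all integral)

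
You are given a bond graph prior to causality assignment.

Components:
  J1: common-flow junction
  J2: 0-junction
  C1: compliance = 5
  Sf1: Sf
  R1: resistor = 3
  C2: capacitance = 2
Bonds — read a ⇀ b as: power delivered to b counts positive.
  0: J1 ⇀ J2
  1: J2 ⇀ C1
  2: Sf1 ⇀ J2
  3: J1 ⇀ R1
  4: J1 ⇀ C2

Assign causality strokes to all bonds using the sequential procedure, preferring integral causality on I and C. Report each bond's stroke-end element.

bond 2 →Sf1  (source Sf1 imposes f)
bond 1 →J2  (C1 integral (e out))
bond 0 →J1  (J2: bond 1 brought effort, rest push out)
bond 4 →J1  (C2 integral (e out))
bond 3 →R1  (J1: last free bond brings flow in)

bond 0 |J1
bond 1 |J2
bond 2 |Sf1
bond 3 |R1
bond 4 |J1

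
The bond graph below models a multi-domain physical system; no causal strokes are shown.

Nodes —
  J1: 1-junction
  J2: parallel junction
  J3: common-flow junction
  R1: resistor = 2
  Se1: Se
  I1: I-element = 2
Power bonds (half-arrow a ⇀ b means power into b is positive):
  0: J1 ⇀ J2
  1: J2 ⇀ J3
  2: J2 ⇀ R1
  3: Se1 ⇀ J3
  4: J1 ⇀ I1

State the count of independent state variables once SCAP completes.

bond 3 →J3  (Se1: effort source, stroke at far end)
bond 1 →J2  (J3 needs exactly one f-in)
bond 0 →J1  (common-e at J2 fixed by 1)
bond 2 →R1  (common-e at J2 fixed by 1)
bond 4 →I1  (J1: last free bond brings flow in)

1  (I1 all integral)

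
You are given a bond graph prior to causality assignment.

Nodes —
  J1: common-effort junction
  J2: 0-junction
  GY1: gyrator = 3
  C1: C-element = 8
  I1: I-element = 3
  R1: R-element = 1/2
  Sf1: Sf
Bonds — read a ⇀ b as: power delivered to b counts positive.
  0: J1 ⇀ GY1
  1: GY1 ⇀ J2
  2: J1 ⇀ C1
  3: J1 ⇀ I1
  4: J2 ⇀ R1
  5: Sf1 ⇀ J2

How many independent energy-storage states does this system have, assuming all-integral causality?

2  (C1, I1 all integral)

#5 stroke at Sf1  (Sf1: flow source, stroke at near end)
#2 stroke at J1  (C1 outputs effort q/C1)
#0 stroke at GY1  (J1 effort already set via bond 2)
#3 stroke at I1  (0-jn J1 has e-setter on 2)
#1 stroke at GY1  (GY1: gyrator matches bond 0)
#4 stroke at J2  (J2: last free bond brings effort in)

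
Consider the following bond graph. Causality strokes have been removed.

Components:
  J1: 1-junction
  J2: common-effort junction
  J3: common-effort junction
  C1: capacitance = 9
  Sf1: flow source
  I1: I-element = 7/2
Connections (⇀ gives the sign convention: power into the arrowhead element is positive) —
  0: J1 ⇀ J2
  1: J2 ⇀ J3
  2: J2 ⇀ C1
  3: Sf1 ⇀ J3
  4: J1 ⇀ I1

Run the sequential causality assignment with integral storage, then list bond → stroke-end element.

b0 stroke at J1
b1 stroke at J3
b2 stroke at J2
b3 stroke at Sf1
b4 stroke at I1

β3 stroke→Sf1  (Sf1: flow source, stroke at near end)
β1 stroke→J3  (J3 needs exactly one e-in)
β2 stroke→J2  (prefer integral on C1)
β0 stroke→J1  (0-jn J2 has e-setter on 2)
β4 stroke→I1  (J1 needs exactly one f-in)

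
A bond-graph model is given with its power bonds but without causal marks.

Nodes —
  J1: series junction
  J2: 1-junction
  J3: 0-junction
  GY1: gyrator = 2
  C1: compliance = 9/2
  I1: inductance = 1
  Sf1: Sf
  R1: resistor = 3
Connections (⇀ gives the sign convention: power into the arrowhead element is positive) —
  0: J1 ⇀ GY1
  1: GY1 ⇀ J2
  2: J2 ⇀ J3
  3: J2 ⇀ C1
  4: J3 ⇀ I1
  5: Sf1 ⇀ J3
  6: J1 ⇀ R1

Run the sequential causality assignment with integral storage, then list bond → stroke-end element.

#0 →J1
#1 →J2
#2 →J3
#3 →J2
#4 →I1
#5 →Sf1
#6 →R1

b5 stroke at Sf1  (Sf1 fixes flow; stroke at Sf1)
b3 stroke at J2  (prefer integral on C1)
b4 stroke at I1  (I1 outputs flow p/I1)
b2 stroke at J3  (closing 0-jn rule on J3)
b1 stroke at J2  (J2 flow already set via bond 2)
b0 stroke at J1  (GY GY1: same side as bond 1)
b6 stroke at R1  (closing 1-jn rule on J1)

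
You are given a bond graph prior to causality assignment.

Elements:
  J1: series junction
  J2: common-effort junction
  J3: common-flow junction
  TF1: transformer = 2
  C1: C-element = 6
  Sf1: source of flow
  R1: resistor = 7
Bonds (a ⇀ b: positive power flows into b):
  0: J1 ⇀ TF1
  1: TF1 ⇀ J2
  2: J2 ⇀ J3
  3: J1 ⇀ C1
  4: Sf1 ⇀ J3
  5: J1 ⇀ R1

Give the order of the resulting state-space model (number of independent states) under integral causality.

β4 |Sf1  (Sf1: flow source, stroke at near end)
β2 |J3  (J3 flow already set via bond 4)
β1 |J2  (only one effort-in slot at J2)
β0 |TF1  (TF1: transformer flips bond 1)
β3 |J1  (J1: bond 0 brought flow, rest push out)
β5 |J1  (common-f at J1 fixed by 0)

1  (C1 all integral)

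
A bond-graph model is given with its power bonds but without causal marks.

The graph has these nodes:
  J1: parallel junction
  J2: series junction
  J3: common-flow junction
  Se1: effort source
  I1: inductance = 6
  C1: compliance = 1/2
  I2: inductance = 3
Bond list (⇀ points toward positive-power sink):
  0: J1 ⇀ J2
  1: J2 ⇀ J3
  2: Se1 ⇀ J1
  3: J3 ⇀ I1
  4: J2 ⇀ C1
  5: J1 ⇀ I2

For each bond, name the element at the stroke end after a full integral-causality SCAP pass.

β0 stroke→J2
β1 stroke→J3
β2 stroke→J1
β3 stroke→I1
β4 stroke→J2
β5 stroke→I2

b2 →J1  (Se1 (Se) sets effort on bond)
b0 →J2  (J1: bond 2 brought effort, rest push out)
b5 →I2  (J1 effort already set via bond 2)
b3 →I1  (I1 integral (f out))
b1 →J3  (1-jn J3 has f-setter on 3)
b4 →J2  (J2: bond 1 brought flow, rest push out)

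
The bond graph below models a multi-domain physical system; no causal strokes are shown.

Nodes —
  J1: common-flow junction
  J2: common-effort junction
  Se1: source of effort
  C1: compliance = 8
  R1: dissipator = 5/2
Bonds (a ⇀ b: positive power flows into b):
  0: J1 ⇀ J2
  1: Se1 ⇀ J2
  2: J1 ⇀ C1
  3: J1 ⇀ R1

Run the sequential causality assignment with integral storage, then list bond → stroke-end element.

b1 stroke→J2  (Se1 fixes effort; stroke away)
b0 stroke→J1  (0-jn J2 has e-setter on 1)
b2 stroke→J1  (C1: C, integral causality)
b3 stroke→R1  (J1 needs exactly one f-in)

b0 |J1
b1 |J2
b2 |J1
b3 |R1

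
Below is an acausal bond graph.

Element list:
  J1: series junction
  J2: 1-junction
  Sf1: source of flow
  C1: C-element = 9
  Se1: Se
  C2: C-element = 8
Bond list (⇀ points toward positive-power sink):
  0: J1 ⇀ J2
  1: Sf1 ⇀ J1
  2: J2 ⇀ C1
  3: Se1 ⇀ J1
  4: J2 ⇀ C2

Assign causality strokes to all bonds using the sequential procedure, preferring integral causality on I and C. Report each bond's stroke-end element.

b1 stroke at Sf1  (Sf1: flow source, stroke at near end)
b3 stroke at J1  (source Se1 imposes e)
b0 stroke at J1  (J1: bond 1 brought flow, rest push out)
b2 stroke at J2  (J2: bond 0 brought flow, rest push out)
b4 stroke at J2  (common-f at J2 fixed by 0)

b0 stroke→J1
b1 stroke→Sf1
b2 stroke→J2
b3 stroke→J1
b4 stroke→J2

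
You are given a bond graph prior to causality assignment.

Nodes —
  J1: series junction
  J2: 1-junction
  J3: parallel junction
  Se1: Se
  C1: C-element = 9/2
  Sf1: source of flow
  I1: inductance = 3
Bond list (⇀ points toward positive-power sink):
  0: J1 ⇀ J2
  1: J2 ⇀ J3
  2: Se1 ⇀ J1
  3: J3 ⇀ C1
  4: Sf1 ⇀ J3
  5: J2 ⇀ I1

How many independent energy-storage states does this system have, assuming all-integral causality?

2  (C1, I1 all integral)

b2 →J1  (Se1: effort source, stroke at far end)
b4 →Sf1  (Sf1 (Sf) sets flow on bond)
b0 →J2  (only one flow-in slot at J1)
b3 →J3  (C1 outputs effort q/C1)
b1 →J2  (J3: bond 3 brought effort, rest push out)
b5 →I1  (closing 1-jn rule on J2)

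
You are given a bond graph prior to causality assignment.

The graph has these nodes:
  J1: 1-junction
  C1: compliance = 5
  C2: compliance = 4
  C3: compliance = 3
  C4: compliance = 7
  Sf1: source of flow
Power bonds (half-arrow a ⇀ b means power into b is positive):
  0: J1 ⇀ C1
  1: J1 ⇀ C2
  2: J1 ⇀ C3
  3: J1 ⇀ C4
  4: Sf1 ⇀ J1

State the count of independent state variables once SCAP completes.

4  (C1, C2, C3, C4 all integral)

b4 stroke at Sf1  (Sf1: flow source, stroke at near end)
b0 stroke at J1  (common-f at J1 fixed by 4)
b1 stroke at J1  (common-f at J1 fixed by 4)
b2 stroke at J1  (common-f at J1 fixed by 4)
b3 stroke at J1  (1-jn J1 has f-setter on 4)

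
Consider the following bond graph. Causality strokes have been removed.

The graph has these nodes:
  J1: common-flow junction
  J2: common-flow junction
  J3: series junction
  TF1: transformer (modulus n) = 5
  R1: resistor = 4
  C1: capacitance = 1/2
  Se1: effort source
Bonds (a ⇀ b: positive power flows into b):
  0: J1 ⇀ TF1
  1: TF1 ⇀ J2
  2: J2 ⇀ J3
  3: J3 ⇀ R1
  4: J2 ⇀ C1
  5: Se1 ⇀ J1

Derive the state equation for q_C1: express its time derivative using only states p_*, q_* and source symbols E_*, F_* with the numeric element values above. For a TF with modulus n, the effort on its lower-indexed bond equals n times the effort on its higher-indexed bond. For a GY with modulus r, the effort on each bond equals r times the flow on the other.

β5 stroke at J1  (Se1 fixes effort; stroke away)
β0 stroke at TF1  (J1 needs exactly one f-in)
β1 stroke at J2  (through TF1, causality passes straight; one stroke at TF1)
β4 stroke at J2  (prefer integral on C1)
β2 stroke at J3  (only one flow-in slot at J2)
β3 stroke at R1  (J3 needs exactly one f-in)

dq_C1/dt = E_Se1/20 - q_C1/2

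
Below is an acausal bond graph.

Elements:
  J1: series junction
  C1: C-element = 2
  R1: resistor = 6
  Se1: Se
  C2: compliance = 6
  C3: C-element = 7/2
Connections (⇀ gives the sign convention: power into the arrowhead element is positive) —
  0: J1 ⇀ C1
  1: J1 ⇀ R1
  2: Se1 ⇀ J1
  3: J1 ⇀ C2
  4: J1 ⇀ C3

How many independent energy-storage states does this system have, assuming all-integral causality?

3  (C1, C2, C3 all integral)

b2 |J1  (source Se1 imposes e)
b0 |J1  (C1 outputs effort q/C1)
b3 |J1  (C2 outputs effort q/C2)
b4 |J1  (C3 integral (e out))
b1 |R1  (J1: last free bond brings flow in)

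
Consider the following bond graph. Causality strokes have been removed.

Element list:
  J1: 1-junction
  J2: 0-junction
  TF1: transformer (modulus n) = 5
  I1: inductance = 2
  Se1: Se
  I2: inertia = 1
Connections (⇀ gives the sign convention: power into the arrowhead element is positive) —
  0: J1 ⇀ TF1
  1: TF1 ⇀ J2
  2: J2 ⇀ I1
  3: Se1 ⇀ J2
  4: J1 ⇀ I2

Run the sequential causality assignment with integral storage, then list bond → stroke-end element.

β3 stroke at J2  (Se1 fixes effort; stroke away)
β1 stroke at TF1  (common-e at J2 fixed by 3)
β2 stroke at I1  (0-jn J2 has e-setter on 3)
β0 stroke at J1  (TF1: transformer flips bond 1)
β4 stroke at I2  (closing 1-jn rule on J1)

bond 0 stroke at J1
bond 1 stroke at TF1
bond 2 stroke at I1
bond 3 stroke at J2
bond 4 stroke at I2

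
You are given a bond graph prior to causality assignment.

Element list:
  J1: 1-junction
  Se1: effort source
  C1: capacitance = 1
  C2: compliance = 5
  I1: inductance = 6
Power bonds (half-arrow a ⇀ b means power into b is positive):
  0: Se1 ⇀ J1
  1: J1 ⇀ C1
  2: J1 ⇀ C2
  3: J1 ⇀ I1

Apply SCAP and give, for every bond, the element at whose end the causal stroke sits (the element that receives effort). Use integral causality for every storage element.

β0 |J1  (source Se1 imposes e)
β1 |J1  (C1 outputs effort q/C1)
β2 |J1  (C2 outputs effort q/C2)
β3 |I1  (J1 needs exactly one f-in)

bond 0 stroke→J1
bond 1 stroke→J1
bond 2 stroke→J1
bond 3 stroke→I1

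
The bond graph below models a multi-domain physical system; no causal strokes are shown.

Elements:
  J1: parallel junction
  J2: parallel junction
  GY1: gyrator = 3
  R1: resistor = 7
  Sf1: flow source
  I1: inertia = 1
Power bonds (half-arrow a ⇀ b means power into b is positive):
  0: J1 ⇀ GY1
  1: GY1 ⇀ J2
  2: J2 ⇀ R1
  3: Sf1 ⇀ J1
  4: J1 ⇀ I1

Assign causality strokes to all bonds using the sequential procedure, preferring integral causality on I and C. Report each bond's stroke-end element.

#0 stroke→J1
#1 stroke→J2
#2 stroke→R1
#3 stroke→Sf1
#4 stroke→I1

#3 stroke→Sf1  (source Sf1 imposes f)
#4 stroke→I1  (I1 outputs flow p/I1)
#0 stroke→J1  (closing 0-jn rule on J1)
#1 stroke→J2  (GY1 both-in/both-out from 0)
#2 stroke→R1  (common-e at J2 fixed by 1)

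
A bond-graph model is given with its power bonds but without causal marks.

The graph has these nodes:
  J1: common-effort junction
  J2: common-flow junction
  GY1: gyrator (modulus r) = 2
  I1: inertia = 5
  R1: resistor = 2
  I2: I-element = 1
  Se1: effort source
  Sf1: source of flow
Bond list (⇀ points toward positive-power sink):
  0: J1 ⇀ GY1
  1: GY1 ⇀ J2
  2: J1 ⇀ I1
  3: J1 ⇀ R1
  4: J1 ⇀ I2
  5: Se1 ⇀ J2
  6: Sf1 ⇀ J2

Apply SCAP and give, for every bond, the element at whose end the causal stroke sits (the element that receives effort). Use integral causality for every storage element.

β5 stroke at J2  (Se1 (Se) sets effort on bond)
β6 stroke at Sf1  (Sf1 (Sf) sets flow on bond)
β1 stroke at J2  (1-jn J2 has f-setter on 6)
β0 stroke at J1  (GY1 both-in/both-out from 1)
β2 stroke at I1  (common-e at J1 fixed by 0)
β3 stroke at R1  (J1 effort already set via bond 0)
β4 stroke at I2  (J1: bond 0 brought effort, rest push out)

bond 0 |J1
bond 1 |J2
bond 2 |I1
bond 3 |R1
bond 4 |I2
bond 5 |J2
bond 6 |Sf1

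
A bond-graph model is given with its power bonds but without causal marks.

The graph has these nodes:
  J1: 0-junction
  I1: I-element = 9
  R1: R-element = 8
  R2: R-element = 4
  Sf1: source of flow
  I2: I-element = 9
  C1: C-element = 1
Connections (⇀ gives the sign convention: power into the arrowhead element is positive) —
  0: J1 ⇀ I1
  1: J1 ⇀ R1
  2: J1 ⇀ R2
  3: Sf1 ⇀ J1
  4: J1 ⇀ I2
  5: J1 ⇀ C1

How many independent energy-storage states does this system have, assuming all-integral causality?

3  (C1, I1, I2 all integral)

bond 3 stroke→Sf1  (Sf1: flow source, stroke at near end)
bond 0 stroke→I1  (I1: I, integral causality)
bond 4 stroke→I2  (prefer integral on I2)
bond 5 stroke→J1  (C1 outputs effort q/C1)
bond 1 stroke→R1  (J1: bond 5 brought effort, rest push out)
bond 2 stroke→R2  (J1: bond 5 brought effort, rest push out)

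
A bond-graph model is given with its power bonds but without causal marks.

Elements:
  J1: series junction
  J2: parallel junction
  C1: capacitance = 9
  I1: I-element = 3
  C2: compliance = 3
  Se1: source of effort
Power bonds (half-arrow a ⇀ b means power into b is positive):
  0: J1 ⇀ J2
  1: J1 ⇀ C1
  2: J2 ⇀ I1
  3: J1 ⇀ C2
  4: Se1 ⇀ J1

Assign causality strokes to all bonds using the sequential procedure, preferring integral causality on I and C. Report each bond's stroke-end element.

β0 →J2
β1 →J1
β2 →I1
β3 →J1
β4 →J1

β4 |J1  (Se1: effort source, stroke at far end)
β1 |J1  (C1 outputs effort q/C1)
β2 |I1  (I1 integral (f out))
β0 |J2  (J2 needs exactly one e-in)
β3 |J1  (J1: bond 0 brought flow, rest push out)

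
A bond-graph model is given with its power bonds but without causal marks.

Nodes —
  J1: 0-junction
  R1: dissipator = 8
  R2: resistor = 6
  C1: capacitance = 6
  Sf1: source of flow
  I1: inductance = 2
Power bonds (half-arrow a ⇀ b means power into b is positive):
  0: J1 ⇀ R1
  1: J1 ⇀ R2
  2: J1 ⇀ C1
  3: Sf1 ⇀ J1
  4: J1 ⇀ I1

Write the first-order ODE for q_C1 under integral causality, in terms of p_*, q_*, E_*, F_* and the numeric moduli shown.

b3 stroke→Sf1  (Sf1 fixes flow; stroke at Sf1)
b2 stroke→J1  (C1: C, integral causality)
b0 stroke→R1  (J1 effort already set via bond 2)
b1 stroke→R2  (0-jn J1 has e-setter on 2)
b4 stroke→I1  (0-jn J1 has e-setter on 2)

dq_C1/dt = F_Sf1 - p_I1/2 - 7*q_C1/144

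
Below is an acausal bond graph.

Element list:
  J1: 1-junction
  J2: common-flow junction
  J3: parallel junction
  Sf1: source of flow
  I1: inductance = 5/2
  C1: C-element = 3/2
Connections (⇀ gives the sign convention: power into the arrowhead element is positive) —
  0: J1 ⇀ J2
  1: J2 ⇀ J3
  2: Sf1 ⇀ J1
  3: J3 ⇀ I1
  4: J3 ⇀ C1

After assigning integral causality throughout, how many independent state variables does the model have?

2  (C1, I1 all integral)

bond 2 →Sf1  (source Sf1 imposes f)
bond 0 →J1  (J1 flow already set via bond 2)
bond 1 →J2  (1-jn J2 has f-setter on 0)
bond 3 →I1  (I1 outputs flow p/I1)
bond 4 →J3  (only one effort-in slot at J3)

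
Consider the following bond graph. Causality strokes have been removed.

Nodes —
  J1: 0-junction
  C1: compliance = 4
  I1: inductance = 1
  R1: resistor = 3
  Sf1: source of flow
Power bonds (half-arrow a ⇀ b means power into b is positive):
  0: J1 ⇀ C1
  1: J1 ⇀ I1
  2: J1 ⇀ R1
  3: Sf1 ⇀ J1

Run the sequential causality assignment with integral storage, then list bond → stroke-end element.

β3 →Sf1  (Sf1 fixes flow; stroke at Sf1)
β0 →J1  (C1: C, integral causality)
β1 →I1  (0-jn J1 has e-setter on 0)
β2 →R1  (J1: bond 0 brought effort, rest push out)

#0 |J1
#1 |I1
#2 |R1
#3 |Sf1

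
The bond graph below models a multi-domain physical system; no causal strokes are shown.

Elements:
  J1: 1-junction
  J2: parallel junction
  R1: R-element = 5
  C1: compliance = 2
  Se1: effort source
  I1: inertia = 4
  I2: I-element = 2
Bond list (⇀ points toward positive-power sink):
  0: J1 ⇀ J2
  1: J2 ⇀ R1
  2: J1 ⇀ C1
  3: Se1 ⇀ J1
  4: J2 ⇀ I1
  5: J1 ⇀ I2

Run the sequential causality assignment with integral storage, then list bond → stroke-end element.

#3 |J1  (Se1: effort source, stroke at far end)
#2 |J1  (C1 outputs effort q/C1)
#4 |I1  (I1 integral (f out))
#5 |I2  (I2: I, integral causality)
#0 |J1  (J1: bond 5 brought flow, rest push out)
#1 |J2  (closing 0-jn rule on J2)

β0 stroke→J1
β1 stroke→J2
β2 stroke→J1
β3 stroke→J1
β4 stroke→I1
β5 stroke→I2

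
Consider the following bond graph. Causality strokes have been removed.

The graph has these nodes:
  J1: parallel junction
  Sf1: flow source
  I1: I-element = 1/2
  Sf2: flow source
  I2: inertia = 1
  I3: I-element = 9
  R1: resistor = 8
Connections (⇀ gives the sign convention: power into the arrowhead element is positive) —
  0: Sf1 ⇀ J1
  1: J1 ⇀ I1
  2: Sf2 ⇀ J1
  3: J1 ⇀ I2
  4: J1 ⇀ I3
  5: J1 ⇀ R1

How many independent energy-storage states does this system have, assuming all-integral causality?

bond 0 →Sf1  (source Sf1 imposes f)
bond 2 →Sf2  (Sf2 (Sf) sets flow on bond)
bond 1 →I1  (I1: I, integral causality)
bond 3 →I2  (I2 outputs flow p/I2)
bond 4 →I3  (I3 outputs flow p/I3)
bond 5 →J1  (J1: last free bond brings effort in)

3  (I1, I2, I3 all integral)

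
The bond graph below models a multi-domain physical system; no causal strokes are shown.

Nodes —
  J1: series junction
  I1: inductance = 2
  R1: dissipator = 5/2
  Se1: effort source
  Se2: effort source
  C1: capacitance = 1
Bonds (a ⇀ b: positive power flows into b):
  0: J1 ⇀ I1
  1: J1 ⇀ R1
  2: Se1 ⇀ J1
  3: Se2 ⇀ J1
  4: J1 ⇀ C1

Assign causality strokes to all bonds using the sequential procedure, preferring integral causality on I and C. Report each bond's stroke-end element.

#2 |J1  (source Se1 imposes e)
#3 |J1  (Se2 (Se) sets effort on bond)
#0 |I1  (I1 outputs flow p/I1)
#1 |J1  (J1: bond 0 brought flow, rest push out)
#4 |J1  (J1: bond 0 brought flow, rest push out)

#0 |I1
#1 |J1
#2 |J1
#3 |J1
#4 |J1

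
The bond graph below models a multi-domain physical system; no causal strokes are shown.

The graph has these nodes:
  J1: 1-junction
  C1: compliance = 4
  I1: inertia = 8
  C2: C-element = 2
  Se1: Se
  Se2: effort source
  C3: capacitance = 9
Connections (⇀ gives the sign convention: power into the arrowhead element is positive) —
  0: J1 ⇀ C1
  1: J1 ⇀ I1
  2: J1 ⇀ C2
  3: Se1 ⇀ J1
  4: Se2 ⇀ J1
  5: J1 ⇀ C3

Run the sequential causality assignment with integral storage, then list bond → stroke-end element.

#0 →J1
#1 →I1
#2 →J1
#3 →J1
#4 →J1
#5 →J1

bond 3 →J1  (Se1 (Se) sets effort on bond)
bond 4 →J1  (source Se2 imposes e)
bond 0 →J1  (C1 integral (e out))
bond 1 →I1  (I1 outputs flow p/I1)
bond 2 →J1  (J1 flow already set via bond 1)
bond 5 →J1  (J1: bond 1 brought flow, rest push out)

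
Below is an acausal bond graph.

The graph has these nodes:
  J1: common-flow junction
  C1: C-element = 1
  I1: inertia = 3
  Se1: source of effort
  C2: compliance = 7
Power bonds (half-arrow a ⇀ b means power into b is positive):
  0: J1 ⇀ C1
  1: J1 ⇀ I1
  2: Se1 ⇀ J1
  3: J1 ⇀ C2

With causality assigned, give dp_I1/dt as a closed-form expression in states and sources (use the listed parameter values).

dp_I1/dt = E_Se1 - q_C1 - q_C2/7

b2 stroke at J1  (source Se1 imposes e)
b0 stroke at J1  (C1 integral (e out))
b1 stroke at I1  (I1: I, integral causality)
b3 stroke at J1  (J1 flow already set via bond 1)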